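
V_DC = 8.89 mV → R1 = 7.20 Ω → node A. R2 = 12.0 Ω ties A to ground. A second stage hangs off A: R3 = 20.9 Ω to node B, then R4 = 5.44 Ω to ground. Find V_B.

Looking into the second stage from A: R3 + R4 = 26.34 Ω appears in parallel with R2.
R2 ‖ (R3+R4) = 8.244 Ω.
V_A = 8.89 × 8.244/(7.20 + 8.244) = 4.746 mV.
Stage 2 is unloaded, so V_B = V_A · R4/(R3+R4) = 4.746 × 5.44/26.34 = 0.9801 mV.

V_B ≈ 0.980 mV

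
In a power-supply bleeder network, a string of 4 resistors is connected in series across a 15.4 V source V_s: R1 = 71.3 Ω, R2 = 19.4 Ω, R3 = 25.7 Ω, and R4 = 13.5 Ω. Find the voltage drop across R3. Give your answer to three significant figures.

Total series resistance ΣR = 71.3 + 19.4 + 25.7 + 13.5 = 129.9 Ω.
V = V_s · R/ΣR = 15.4 × 0.1978 = 3.047 V.

V ≈ 3.05 V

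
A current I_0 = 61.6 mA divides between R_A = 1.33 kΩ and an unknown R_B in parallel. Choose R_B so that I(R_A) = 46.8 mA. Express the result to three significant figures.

R_B ≈ 4.21 kΩ

The fraction through R_A equals R_B/(R_A+R_B).
With f = 0.7597, R_B = R_A · f/(1−f) = 1.33 × 3.162 = 4.206 kΩ.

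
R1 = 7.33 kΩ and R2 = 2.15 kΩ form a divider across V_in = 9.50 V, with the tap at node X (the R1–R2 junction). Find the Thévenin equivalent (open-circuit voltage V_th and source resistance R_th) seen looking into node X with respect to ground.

Open-circuit (no load on X): V_th = V_in · R2/(R1 + R2) = 9.50 × 2.15/(7.330 + 2.15) = 2.155 V.
Looking into X with the source shorted: R_th = R1·R2/(R1+R2) = 7.330 × 2.15/9.480 = 1.662 kΩ.

V_th ≈ 2.15 V, R_th ≈ 1.66 kΩ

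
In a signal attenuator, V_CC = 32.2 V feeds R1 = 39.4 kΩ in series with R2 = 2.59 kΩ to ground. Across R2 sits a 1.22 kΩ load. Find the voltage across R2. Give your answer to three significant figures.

V_out ≈ 0.664 V

R2 ‖ R_L = (2.59 × 1.22)/(2.59 + 1.22) = 0.8293 kΩ.
Now apply the divider: V_out = 32.2 × 0.02062 = 0.6638 V.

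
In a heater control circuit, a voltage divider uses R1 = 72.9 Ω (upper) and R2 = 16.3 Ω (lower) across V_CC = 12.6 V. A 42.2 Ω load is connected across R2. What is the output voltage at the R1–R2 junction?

V_out ≈ 1.75 V

First combine the lower leg with the load: R2 ‖ R_L = 11.76 Ω.
Then V_out = V_CC · R2'/(R1 + R2') = 12.6 × 11.76/84.66 = 1.750 V.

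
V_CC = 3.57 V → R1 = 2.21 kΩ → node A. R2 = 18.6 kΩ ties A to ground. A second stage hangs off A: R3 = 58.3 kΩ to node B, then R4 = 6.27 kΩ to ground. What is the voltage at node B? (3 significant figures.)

Node A sees R2 in parallel with the series input of stage 2, R3 + R4 = 64.57 kΩ.
R2 ‖ (R3+R4) = 14.44 kΩ.
First divider: V_A = V_CC · 14.44/(2.21 + 14.44) = 3.096 V.
Then the unloaded second divider: V_B = V_A × R4/(R3+R4) = 3.096 × 0.09710 = 0.3006 V.

V_B ≈ 0.301 V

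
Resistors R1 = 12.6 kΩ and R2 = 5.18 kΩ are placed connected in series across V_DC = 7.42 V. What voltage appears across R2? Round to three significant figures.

V ≈ 2.16 V

Series total: ΣR = 12.6 + 5.18 = 17.78 kΩ.
V = V_DC · R/ΣR = 7.42 × 0.2913 = 2.162 V.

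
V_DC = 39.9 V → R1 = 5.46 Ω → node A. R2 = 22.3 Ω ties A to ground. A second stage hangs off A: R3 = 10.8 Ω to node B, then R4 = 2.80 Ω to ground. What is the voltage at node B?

Looking into the second stage from A: R3 + R4 = 13.60 Ω appears in parallel with R2.
R2 ‖ (R3+R4) = 8.448 Ω.
So V_A = 39.9 × 0.6074 = 24.24 V.
V_B = V_A × 0.2059 = 4.990 V.

V_B ≈ 4.99 V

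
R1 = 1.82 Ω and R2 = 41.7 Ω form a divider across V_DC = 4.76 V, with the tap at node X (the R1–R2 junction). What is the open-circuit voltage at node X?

V_th ≈ 4.56 V

Open-circuit (no load on X): V_th = V_DC · R2/(R1 + R2) = 4.76 × 41.7/(1.820 + 41.7) = 4.561 V.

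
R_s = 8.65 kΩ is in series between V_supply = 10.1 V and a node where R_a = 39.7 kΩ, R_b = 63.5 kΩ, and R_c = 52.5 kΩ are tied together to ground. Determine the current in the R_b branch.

I ≈ 0.105 mA

Equivalent of the parallel group: R_p = 16.67 kΩ.
Node voltage V_A = V_supply · R_p/(R_s + R_p) = 10.1 × 0.6584 = 6.650 V.
Branch current I = V_A/R_b = 6.650/63.5 = 0.1047 mA.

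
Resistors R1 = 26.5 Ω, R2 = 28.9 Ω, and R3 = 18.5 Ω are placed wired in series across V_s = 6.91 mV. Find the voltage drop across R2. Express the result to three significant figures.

Series total: ΣR = 26.5 + 28.9 + 18.5 = 73.90 Ω.
V = V_s · R/ΣR = 6.91 × 0.3911 = 2.702 mV.

V ≈ 2.70 mV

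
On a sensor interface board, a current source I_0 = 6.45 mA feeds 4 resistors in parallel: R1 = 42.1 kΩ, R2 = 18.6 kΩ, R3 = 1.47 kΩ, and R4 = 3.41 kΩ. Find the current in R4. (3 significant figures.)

I ≈ 1.80 mA

Total conductance ΣG = 1/42.1 + 1/18.6 + 1/1.47 + 1/3.41 = 1.051 (units of 1/kΩ).
R4 takes the fraction G_k/ΣG = 0.2933/1.051 = 0.2790, so I = 6.45 × 0.2790 = 1.800 mA.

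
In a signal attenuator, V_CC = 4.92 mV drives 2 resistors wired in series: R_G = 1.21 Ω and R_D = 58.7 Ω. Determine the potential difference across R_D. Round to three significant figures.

V ≈ 4.82 mV

ΣR = 1.21 + 58.7 = 59.91 Ω.
By the voltage-divider rule, V = 4.92 × 58.70/59.91 = 4.821 mV.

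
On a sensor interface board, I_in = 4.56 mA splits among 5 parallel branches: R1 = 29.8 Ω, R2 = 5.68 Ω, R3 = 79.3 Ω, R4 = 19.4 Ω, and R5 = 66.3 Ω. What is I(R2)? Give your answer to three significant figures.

I ≈ 2.78 mA

ΣG = 1/29.8 + 1/5.68 + 1/79.3 + 1/19.4 + 1/66.3 = 0.2889.
Current divider: I(R2) = I_in · G_k/ΣG = 4.56 × (0.1761/0.2889) = 4.56 × 0.6095 = 2.779 mA.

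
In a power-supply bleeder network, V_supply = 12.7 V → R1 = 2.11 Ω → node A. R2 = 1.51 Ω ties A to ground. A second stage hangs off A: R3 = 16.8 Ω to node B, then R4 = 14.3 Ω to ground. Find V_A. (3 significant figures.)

The second stage (R3 + R4 = 31.10 Ω) loads node A in parallel with R2.
R2 ‖ (R3+R4) = 1.440 Ω.
So V_A = 12.7 × 0.4056 = 5.152 V.

V_A ≈ 5.15 V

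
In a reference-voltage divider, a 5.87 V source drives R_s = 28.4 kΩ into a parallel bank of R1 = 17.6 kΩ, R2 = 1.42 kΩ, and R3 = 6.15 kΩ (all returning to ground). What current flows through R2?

Parallel bank: R_p = 1/(1/17.6 + 1/1.42 + 1/6.15) = 1.083 kΩ.
V_A by voltage divider: V_A = 5.87 × 1.083/(28.4 + 1.083) = 0.2156 V.
I(R2) = V_A / R2 = 0.2156/1.42 = 0.1518 mA.

I ≈ 0.152 mA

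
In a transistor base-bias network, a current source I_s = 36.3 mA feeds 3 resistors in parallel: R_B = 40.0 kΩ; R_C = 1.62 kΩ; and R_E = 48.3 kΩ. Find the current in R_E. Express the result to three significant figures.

I ≈ 1.13 mA

Total conductance ΣG = 1/40.0 + 1/1.62 + 1/48.3 = 0.6630 (units of 1/kΩ).
By the current-divider rule, I = I_s · G_k/ΣG = 36.3 × 0.03123 = 1.134 mA.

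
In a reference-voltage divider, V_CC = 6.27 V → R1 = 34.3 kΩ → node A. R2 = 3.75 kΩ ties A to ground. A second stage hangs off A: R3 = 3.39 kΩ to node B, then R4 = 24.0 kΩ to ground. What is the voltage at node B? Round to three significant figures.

V_B ≈ 0.482 V

Node A sees R2 in parallel with the series input of stage 2, R3 + R4 = 27.39 kΩ.
R2 ‖ (R3+R4) = 3.298 kΩ.
First divider: V_A = V_CC · 3.298/(34.3 + 3.298) = 0.5501 V.
Stage 2 is unloaded, so V_B = V_A · R4/(R3+R4) = 0.5501 × 24.0/27.39 = 0.4820 V.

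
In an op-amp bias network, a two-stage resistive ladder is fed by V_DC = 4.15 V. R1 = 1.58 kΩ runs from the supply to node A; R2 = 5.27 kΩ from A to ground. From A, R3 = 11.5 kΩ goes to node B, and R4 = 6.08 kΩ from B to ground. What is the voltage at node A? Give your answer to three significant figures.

Looking into the second stage from A: R3 + R4 = 17.58 kΩ appears in parallel with R2.
Effective lower resistance at A: R2 ‖ 17.58 = 4.055 kΩ.
So V_A = 4.15 × 0.7196 = 2.986 V.

V_A ≈ 2.99 V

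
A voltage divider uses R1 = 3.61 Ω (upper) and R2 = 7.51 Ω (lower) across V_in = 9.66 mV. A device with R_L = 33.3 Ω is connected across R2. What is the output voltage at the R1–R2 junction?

R2 ‖ R_L = (7.51 × 33.3)/(7.51 + 33.3) = 6.128 Ω.
Then V_out = V_in · R2'/(R1 + R2') = 9.66 × 6.128/9.738 = 6.079 mV.
(Unloaded it would be 6.52 mV; the load pulls it down.)

V_out ≈ 6.08 mV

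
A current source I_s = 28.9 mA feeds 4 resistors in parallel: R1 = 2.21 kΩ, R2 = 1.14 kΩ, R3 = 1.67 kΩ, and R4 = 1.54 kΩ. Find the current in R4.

I ≈ 7.28 mA

Total conductance ΣG = 1/2.21 + 1/1.14 + 1/1.67 + 1/1.54 = 2.578 (units of 1/kΩ).
R4 takes the fraction G_k/ΣG = 0.6494/2.578 = 0.2519, so I = 28.9 × 0.2519 = 7.280 mA.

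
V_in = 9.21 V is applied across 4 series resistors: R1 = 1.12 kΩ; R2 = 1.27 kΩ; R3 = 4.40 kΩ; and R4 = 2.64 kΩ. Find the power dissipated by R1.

P ≈ 1.07 mW

The common current is I = 9.21/9.430 = 0.9767 mA.
V(R1) = I·R = 1.094 V; P = V·I = 1.094 × 0.9767 = 1.068 mW.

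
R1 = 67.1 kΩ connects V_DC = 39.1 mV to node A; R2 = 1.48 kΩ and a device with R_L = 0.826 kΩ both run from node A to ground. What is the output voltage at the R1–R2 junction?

The load sits in parallel with R2, giving an effective lower resistance R2' = R2·R_L/(R2+R_L) = 0.5301 kΩ.
Voltage divider with the loaded lower leg: V_out = 39.1 × 0.5301/(67.1 + 0.5301) = 39.1 × 0.007839 = 0.3065 mV.

V_out ≈ 0.306 mV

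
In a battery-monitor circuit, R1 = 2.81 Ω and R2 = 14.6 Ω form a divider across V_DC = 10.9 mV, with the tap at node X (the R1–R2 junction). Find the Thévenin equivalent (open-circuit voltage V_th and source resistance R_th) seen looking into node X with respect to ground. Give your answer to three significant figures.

V_th ≈ 9.14 mV, R_th ≈ 2.36 Ω

Open-circuit (no load on X): V_th = V_DC · R2/(R1 + R2) = 10.9 × 14.6/(2.810 + 14.6) = 9.141 mV.
Looking into X with the source shorted: R_th = R1·R2/(R1+R2) = 2.810 × 14.6/17.41 = 2.356 Ω.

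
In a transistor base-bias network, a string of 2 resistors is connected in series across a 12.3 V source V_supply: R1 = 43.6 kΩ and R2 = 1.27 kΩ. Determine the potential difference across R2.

V ≈ 0.348 V

ΣR = 43.6 + 1.27 = 44.87 kΩ.
V = V_supply · R/ΣR = 12.3 × 0.02830 = 0.3481 V.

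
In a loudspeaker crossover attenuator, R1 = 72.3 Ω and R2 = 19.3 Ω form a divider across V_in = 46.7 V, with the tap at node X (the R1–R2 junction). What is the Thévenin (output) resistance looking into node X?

R_th ≈ 15.2 Ω

Looking into X with the source shorted: R_th = R1·R2/(R1+R2) = 72.30 × 19.3/91.60 = 15.23 Ω.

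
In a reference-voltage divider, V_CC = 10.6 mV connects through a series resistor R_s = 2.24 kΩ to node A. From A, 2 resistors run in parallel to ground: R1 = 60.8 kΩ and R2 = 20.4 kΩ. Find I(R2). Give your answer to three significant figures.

Combine the parallel branches: R_p = (1/60.8 + 1/20.4)⁻¹ = 15.27 kΩ.
V_A = 10.6 × 15.27/17.51 = 9.244 mV.
Branch current I = V_A/R2 = 9.244/20.4 = 0.4532 µA.
(Check via current divider: I_total = 0.6052 µA; share G_k/ΣG = 0.7488 → same result.)

I ≈ 0.453 µA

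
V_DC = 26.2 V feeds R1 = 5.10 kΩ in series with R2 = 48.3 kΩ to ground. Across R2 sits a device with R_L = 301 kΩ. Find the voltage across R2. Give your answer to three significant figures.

First combine the lower leg with the load: R2 ‖ R_L = 41.62 kΩ.
Then V_out = V_DC · R2'/(R1 + R2') = 26.2 × 41.62/46.72 = 23.34 V.

V_out ≈ 23.3 V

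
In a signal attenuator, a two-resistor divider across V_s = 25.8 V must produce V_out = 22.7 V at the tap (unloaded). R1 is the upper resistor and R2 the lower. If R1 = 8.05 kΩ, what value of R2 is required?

Required fraction k = V_out/V_s = 0.8798.
Rearranging, R2 = R1·k/(1−k) = 8.05 × 7.323 = 58.95 kΩ.

R2 ≈ 58.9 kΩ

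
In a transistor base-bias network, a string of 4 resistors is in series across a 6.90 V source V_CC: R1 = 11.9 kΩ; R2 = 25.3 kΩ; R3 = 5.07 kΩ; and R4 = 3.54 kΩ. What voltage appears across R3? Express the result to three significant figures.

V ≈ 0.764 V

Total series resistance ΣR = 11.9 + 25.3 + 5.07 + 3.54 = 45.81 kΩ.
Voltage divider: V = V_CC · (5.070 / 45.81) = 6.90 × 0.1107 = 0.7637 V.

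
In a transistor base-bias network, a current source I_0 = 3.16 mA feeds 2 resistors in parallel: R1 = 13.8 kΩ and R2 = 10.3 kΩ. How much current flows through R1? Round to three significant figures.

I ≈ 1.35 mA

With just two branches, the current splits inversely with resistance.
So I = 3.16 × 10.3/24.10 = 1.351 mA.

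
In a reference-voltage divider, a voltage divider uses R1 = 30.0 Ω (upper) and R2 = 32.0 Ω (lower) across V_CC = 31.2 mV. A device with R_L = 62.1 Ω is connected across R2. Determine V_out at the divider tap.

R2 ‖ R_L = (32.0 × 62.1)/(32.0 + 62.1) = 21.12 Ω.
Voltage divider with the loaded lower leg: V_out = 31.2 × 21.12/(30.0 + 21.12) = 31.2 × 0.4131 = 12.89 mV.

V_out ≈ 12.9 mV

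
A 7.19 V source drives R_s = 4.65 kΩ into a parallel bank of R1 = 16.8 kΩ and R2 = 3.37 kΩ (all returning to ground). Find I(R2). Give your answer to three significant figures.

I ≈ 0.803 mA

Equivalent of the parallel group: R_p = 2.807 kΩ.
Node voltage V_A = V_s · R_p/(R_s + R_p) = 7.19 × 0.3764 = 2.706 V.
Branch current I = V_A/R2 = 2.706/3.37 = 0.8031 mA.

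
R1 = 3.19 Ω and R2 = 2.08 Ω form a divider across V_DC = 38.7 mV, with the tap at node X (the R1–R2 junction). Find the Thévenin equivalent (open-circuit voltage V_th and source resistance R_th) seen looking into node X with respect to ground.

Open-circuit (no load on X): V_th = V_DC · R2/(R1 + R2) = 38.7 × 2.08/(3.190 + 2.08) = 15.27 mV.
With V_DC suppressed (replaced by a short), R_th = R1 ‖ R2 = (3.190 × 2.08)/(3.190 + 2.08) = 1.259 Ω.

V_th ≈ 15.3 mV, R_th ≈ 1.26 Ω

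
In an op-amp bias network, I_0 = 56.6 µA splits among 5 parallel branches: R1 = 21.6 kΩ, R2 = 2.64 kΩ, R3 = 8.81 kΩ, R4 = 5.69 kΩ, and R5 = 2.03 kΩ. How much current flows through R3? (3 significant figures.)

Conductances: ΣG = 1/21.6 + 1/2.64 + 1/8.81 + 1/5.69 + 1/2.03 = 1.207 (1/kΩ).
Current divider: I(R3) = I_0 · G_k/ΣG = 56.6 × (0.1135/1.207) = 56.6 × 0.09404 = 5.323 µA.

I ≈ 5.32 µA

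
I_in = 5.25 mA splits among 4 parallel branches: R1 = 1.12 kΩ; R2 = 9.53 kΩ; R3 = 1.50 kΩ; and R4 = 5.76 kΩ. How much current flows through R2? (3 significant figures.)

Total conductance ΣG = 1/1.12 + 1/9.53 + 1/1.50 + 1/5.76 = 1.838 (units of 1/kΩ).
R2 takes the fraction G_k/ΣG = 0.1049/1.838 = 0.05709, so I = 5.25 × 0.05709 = 0.2997 mA.

I ≈ 0.300 mA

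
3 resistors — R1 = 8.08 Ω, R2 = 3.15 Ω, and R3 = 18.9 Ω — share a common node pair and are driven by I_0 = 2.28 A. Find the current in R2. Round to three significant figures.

Total conductance ΣG = 1/8.08 + 1/3.15 + 1/18.9 = 0.4941 (units of 1/Ω).
R2 takes the fraction G_k/ΣG = 0.3175/0.4941 = 0.6425, so I = 2.28 × 0.6425 = 1.465 A.

I ≈ 1.46 A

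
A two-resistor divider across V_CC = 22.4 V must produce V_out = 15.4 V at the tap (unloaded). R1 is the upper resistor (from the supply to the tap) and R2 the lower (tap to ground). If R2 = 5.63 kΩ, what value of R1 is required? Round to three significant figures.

V_out/V_CC = R2/(R1+R2) = 0.6875.
R1 = R2·(1/k − 1) = 5.63 × 0.4545 = 2.559 kΩ.

R1 ≈ 2.56 kΩ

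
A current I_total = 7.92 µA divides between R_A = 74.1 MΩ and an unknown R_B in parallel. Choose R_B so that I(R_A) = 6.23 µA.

Two-branch current divider: I_A = I_total · R_B/(R_A + R_B).
6.23/7.92 = R_B/(R_A + R_B) → R_B = R_A · (0.7866)/(1 − 0.7866) = 74.1 × 3.686 = 273.2 MΩ.

R_B ≈ 273 MΩ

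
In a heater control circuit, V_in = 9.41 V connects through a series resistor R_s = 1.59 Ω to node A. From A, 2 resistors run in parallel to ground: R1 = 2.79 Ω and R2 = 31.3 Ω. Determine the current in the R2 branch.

I ≈ 0.186 A

Parallel bank: R_p = 1/(1/2.79 + 1/31.3) = 2.562 Ω.
Node voltage V_A = V_in · R_p/(R_s + R_p) = 9.41 × 0.6170 = 5.806 V.
I(R2) = V_A / R2 = 5.806/31.3 = 0.1855 A.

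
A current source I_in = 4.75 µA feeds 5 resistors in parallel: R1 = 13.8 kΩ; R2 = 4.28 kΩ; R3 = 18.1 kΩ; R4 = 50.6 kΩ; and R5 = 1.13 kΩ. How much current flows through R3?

I ≈ 0.207 µA

Conductances: ΣG = 1/13.8 + 1/4.28 + 1/18.1 + 1/50.6 + 1/1.13 = 1.266 (1/kΩ).
By the current-divider rule, I = I_in · G_k/ΣG = 4.75 × 0.04364 = 0.2073 µA.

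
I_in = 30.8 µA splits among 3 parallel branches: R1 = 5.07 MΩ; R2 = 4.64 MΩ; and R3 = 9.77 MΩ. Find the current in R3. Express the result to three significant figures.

I ≈ 6.12 µA

ΣG = 1/5.07 + 1/4.64 + 1/9.77 = 0.5151.
Current divider: I(R3) = I_in · G_k/ΣG = 30.8 × (0.1024/0.5151) = 30.8 × 0.1987 = 6.120 µA.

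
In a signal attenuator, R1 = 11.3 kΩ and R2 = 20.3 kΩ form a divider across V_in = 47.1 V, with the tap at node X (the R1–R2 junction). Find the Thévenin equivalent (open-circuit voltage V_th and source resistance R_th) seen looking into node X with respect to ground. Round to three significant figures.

V_th ≈ 30.3 V, R_th ≈ 7.26 kΩ

With X open, the divider is unloaded: V_th = 47.1 × 20.3/31.60 = 30.26 V.
Looking into X with the source shorted: R_th = R1·R2/(R1+R2) = 11.30 × 20.3/31.60 = 7.259 kΩ.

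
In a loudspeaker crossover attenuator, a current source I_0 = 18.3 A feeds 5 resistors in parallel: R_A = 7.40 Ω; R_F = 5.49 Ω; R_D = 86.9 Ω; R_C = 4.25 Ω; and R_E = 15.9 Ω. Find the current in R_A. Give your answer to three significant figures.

ΣG = 1/7.40 + 1/5.49 + 1/86.9 + 1/4.25 + 1/15.9 = 0.6270.
Current divider: I(R_A) = I_0 · G_k/ΣG = 18.3 × (0.1351/0.6270) = 18.3 × 0.2155 = 3.944 A.

I ≈ 3.94 A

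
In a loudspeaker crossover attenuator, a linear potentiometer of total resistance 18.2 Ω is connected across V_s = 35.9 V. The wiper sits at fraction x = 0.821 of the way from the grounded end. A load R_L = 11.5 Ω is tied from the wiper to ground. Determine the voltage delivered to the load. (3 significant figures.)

V_out ≈ 23.9 V

Lower segment x·R_p = 14.94 Ω; upper segment (1−x)·R_p = 3.258 Ω.
Lower segment in parallel with the load: 14.94 ‖ 11.5 = 6.499 Ω.
Then V_out = V_s · 6.499/(3.258 + 6.499) = 23.91 V.
(Unloaded: V_out = x·V_s = 29.5 V.)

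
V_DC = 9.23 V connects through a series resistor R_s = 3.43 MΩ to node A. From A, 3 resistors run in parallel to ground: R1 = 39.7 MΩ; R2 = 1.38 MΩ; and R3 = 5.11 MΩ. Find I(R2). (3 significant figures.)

Combine the parallel branches: R_p = (1/39.7 + 1/1.38 + 1/5.11)⁻¹ = 1.058 MΩ.
Node voltage V_A = V_DC · R_p/(R_s + R_p) = 9.23 × 0.2357 = 2.175 V.
I(R2) = V_A / R2 = 2.175/1.38 = 1.576 µA.

I ≈ 1.58 µA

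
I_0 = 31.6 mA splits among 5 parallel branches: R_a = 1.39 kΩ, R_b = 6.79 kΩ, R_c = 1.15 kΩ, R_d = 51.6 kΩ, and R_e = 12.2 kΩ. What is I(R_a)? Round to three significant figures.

I ≈ 12.4 mA

Conductances: ΣG = 1/1.39 + 1/6.79 + 1/1.15 + 1/51.6 + 1/12.2 = 1.838 (1/kΩ).
Current divider: I(R_a) = I_0 · G_k/ΣG = 31.6 × (0.7194/1.838) = 31.6 × 0.3915 = 12.37 mA.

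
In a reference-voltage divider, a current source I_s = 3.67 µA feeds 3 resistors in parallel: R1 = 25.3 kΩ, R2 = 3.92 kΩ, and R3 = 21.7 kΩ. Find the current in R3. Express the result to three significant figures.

I ≈ 0.496 µA

Conductances: ΣG = 1/25.3 + 1/3.92 + 1/21.7 = 0.3407 (1/kΩ).
By the current-divider rule, I = I_s · G_k/ΣG = 3.67 × 0.1353 = 0.4964 µA.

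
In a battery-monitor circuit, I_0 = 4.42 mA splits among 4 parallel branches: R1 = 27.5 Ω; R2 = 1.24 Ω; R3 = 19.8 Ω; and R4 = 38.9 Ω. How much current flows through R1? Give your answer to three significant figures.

I ≈ 0.175 mA

Conductances: ΣG = 1/27.5 + 1/1.24 + 1/19.8 + 1/38.9 = 0.9190 (1/Ω).
By the current-divider rule, I = I_0 · G_k/ΣG = 4.42 × 0.03957 = 0.1749 mA.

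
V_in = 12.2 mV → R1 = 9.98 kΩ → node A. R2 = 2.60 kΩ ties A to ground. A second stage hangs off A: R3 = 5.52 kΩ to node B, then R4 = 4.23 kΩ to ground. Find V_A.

V_A ≈ 2.08 mV

Looking into the second stage from A: R3 + R4 = 9.750 kΩ appears in parallel with R2.
Effective lower resistance at A: R2 ‖ 9.750 = 2.053 kΩ.
V_A = 12.2 × 2.053/(9.98 + 2.053) = 2.081 mV.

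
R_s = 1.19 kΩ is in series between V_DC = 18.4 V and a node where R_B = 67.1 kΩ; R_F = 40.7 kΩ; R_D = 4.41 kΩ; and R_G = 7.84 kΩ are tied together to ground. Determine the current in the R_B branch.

I ≈ 0.187 mA

Combine the parallel branches: R_p = (1/67.1 + 1/40.7 + 1/4.41 + 1/7.84)⁻¹ = 2.539 kΩ.
V_A by voltage divider: V_A = 18.4 × 2.539/(1.19 + 2.539) = 12.53 V.
Branch current I = V_A/R_B = 12.53/67.1 = 0.1867 mA.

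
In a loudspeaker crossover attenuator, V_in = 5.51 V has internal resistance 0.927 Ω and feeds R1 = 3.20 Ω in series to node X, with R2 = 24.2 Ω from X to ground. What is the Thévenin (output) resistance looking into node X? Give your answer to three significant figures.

R1' = 0.927 + 3.20 = 4.127 Ω (source resistance + R1).
Zeroing V_in shorts the top of R1' to ground, so R_th = R1' ‖ R2 = 3.526 Ω.

R_th ≈ 3.53 Ω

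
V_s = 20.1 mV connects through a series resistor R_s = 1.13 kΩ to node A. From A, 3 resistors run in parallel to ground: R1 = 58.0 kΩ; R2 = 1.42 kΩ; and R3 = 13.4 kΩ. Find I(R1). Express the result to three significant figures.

I ≈ 0.182 µA

Equivalent of the parallel group: R_p = 1.256 kΩ.
Node voltage V_A = V_s · R_p/(R_s + R_p) = 20.1 × 0.5264 = 10.58 mV.
I(R1) = V_A / R1 = 10.58/58.0 = 0.1824 µA.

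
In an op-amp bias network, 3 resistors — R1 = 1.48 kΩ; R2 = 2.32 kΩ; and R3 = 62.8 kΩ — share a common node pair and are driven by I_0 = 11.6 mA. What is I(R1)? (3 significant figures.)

Total conductance ΣG = 1/1.48 + 1/2.32 + 1/62.8 = 1.123 (units of 1/kΩ).
By the current-divider rule, I = I_0 · G_k/ΣG = 11.6 × 0.6019 = 6.982 mA.

I ≈ 6.98 mA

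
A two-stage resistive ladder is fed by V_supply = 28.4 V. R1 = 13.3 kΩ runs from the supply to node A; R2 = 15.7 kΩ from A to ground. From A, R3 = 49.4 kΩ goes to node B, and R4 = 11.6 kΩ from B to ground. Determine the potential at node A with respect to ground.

Node A sees R2 in parallel with the series input of stage 2, R3 + R4 = 61.00 kΩ.
Effective lower resistance at A: R2 ‖ 61.00 = 12.49 kΩ.
First divider: V_A = V_supply · 12.49/(13.3 + 12.49) = 13.75 V.

V_A ≈ 13.8 V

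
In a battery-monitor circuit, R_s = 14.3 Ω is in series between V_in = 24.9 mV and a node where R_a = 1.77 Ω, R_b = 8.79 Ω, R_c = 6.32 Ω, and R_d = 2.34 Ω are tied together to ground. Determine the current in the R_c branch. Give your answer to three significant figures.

Equivalent of the parallel group: R_p = 0.7909 Ω.
V_A = 24.9 × 0.7909/15.09 = 1.305 mV.
Branch current I = V_A/R_c = 1.305/6.32 = 0.2065 mA.
(Check via current divider: I_total = 1.650 mA; share G_k/ΣG = 0.1251 → same result.)

I ≈ 0.206 mA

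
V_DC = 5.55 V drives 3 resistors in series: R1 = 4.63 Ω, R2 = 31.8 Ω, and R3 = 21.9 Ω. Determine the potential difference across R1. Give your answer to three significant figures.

V ≈ 0.441 V

ΣR = 4.63 + 31.8 + 21.9 = 58.33 Ω.
By the voltage-divider rule, V = 5.55 × 4.630/58.33 = 0.4405 V.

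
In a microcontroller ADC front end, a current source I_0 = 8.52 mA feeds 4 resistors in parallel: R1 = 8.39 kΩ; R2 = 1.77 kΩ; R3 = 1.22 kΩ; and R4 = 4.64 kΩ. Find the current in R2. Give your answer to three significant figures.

Total conductance ΣG = 1/8.39 + 1/1.77 + 1/1.22 + 1/4.64 = 1.719 (units of 1/kΩ).
By the current-divider rule, I = I_0 · G_k/ΣG = 8.52 × 0.3286 = 2.800 mA.

I ≈ 2.80 mA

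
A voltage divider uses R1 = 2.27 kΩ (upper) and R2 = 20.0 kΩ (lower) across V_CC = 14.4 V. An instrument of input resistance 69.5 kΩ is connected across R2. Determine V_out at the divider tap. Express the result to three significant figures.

First combine the lower leg with the load: R2 ‖ R_L = 15.53 kΩ.
Then V_out = V_CC · R2'/(R1 + R2') = 14.4 × 15.53/17.80 = 12.56 V.

V_out ≈ 12.6 V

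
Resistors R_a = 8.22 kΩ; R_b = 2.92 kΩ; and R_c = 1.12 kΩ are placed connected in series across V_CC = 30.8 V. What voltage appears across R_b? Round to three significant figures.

Series total: ΣR = 8.22 + 2.92 + 1.12 = 12.26 kΩ.
Voltage divider: V = V_CC · (2.920 / 12.26) = 30.8 × 0.2382 = 7.336 V.

V ≈ 7.34 V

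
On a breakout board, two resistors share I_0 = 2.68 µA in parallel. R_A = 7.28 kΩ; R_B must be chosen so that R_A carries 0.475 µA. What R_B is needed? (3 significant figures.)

Two-branch current divider: I_A = I_0 · R_B/(R_A + R_B).
With f = 0.1772, R_B = R_A · f/(1−f) = 7.28 × 0.2154 = 1.568 kΩ.

R_B ≈ 1.57 kΩ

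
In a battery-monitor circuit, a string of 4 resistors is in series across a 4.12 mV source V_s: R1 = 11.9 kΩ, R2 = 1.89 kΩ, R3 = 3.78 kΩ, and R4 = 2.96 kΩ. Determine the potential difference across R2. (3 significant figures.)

V ≈ 0.379 mV

Series total: ΣR = 11.9 + 1.89 + 3.78 + 2.96 = 20.53 kΩ.
V = V_s · R/ΣR = 4.12 × 0.09206 = 0.3793 mV.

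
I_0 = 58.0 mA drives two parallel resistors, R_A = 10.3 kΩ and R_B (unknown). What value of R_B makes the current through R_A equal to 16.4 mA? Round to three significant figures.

R_B ≈ 4.06 kΩ

The fraction through R_A equals R_B/(R_A+R_B).
16.4/58.0 = R_B/(R_A + R_B) → R_B = R_A · (0.2828)/(1 − 0.2828) = 10.3 × 0.3942 = 4.061 kΩ.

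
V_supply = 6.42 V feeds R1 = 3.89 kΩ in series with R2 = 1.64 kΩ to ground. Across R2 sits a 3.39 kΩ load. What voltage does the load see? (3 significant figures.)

V_out ≈ 1.42 V

R2 ‖ R_L = (1.64 × 3.39)/(1.64 + 3.39) = 1.105 kΩ.
Voltage divider with the loaded lower leg: V_out = 6.42 × 1.105/(3.89 + 1.105) = 6.42 × 0.2213 = 1.421 V.
(Unloaded it would be 1.90 V; the load pulls it down.)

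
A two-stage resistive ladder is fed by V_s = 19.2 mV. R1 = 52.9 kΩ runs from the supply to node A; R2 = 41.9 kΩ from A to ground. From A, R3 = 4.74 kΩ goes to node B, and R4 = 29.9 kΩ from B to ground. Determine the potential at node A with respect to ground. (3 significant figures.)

Looking into the second stage from A: R3 + R4 = 34.64 kΩ appears in parallel with R2.
Effective lower resistance at A: R2 ‖ 34.64 = 18.96 kΩ.
First divider: V_A = V_s · 18.96/(52.9 + 18.96) = 5.066 mV.

V_A ≈ 5.07 mV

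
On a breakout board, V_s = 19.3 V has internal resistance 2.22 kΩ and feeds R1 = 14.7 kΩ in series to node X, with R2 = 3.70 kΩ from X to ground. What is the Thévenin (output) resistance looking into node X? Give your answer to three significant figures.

R1' = 2.22 + 14.7 = 16.92 kΩ (source resistance + R1).
Zeroing V_s shorts the top of R1' to ground, so R_th = R1' ‖ R2 = 3.036 kΩ.

R_th ≈ 3.04 kΩ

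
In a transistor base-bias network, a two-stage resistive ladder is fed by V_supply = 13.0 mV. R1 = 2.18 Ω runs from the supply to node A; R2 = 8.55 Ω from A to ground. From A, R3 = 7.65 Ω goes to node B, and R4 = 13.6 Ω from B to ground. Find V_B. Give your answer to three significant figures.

V_B ≈ 6.13 mV

Node A sees R2 in parallel with the series input of stage 2, R3 + R4 = 21.25 Ω.
R2 ‖ (R3+R4) = 6.097 Ω.
V_A = 13.0 × 6.097/(2.18 + 6.097) = 9.576 mV.
Stage 2 is unloaded, so V_B = V_A · R4/(R3+R4) = 9.576 × 13.6/21.25 = 6.129 mV.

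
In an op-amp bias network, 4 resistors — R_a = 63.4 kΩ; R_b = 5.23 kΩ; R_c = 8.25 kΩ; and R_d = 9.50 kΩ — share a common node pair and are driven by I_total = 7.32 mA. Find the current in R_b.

I ≈ 3.23 mA

Conductances: ΣG = 1/63.4 + 1/5.23 + 1/8.25 + 1/9.50 = 0.4335 (1/kΩ).
R_b takes the fraction G_k/ΣG = 0.1912/0.4335 = 0.4411, so I = 7.32 × 0.4411 = 3.229 mA.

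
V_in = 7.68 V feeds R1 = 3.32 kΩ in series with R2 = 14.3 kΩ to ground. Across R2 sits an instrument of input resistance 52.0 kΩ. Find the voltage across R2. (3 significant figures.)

The load sits in parallel with R2, giving an effective lower resistance R2' = R2·R_L/(R2+R_L) = 11.22 kΩ.
Now apply the divider: V_out = 7.68 × 0.7716 = 5.926 V.

V_out ≈ 5.93 V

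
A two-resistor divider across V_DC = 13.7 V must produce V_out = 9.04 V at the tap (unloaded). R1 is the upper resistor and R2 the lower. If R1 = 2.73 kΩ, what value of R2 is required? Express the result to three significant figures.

R2 ≈ 5.30 kΩ

The divider ratio is R2/(R1+R2) = 9.04/13.7 = 0.6599.
Rearranging, R2 = R1·k/(1−k) = 2.73 × 1.940 = 5.296 kΩ.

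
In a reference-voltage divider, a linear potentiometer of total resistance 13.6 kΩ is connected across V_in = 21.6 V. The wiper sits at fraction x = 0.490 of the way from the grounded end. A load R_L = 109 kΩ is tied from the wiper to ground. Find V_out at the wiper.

V_out ≈ 10.3 V

The pot divides into 6.936 kΩ above the wiper and 6.664 kΩ below.
(x·R_p) ‖ R_L = 6.280 kΩ.
Loaded-divider output: V_out = 21.6 × 0.4752 = 10.26 V.
(Unloaded: V_out = x·V_in = 10.6 V.)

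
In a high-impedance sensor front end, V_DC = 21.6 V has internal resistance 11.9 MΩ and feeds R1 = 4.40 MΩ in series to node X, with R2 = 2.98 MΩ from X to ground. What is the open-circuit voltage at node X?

R1' = 11.9 + 4.40 = 16.30 MΩ (source resistance + R1).
With X open, the divider is unloaded: V_th = 21.6 × 2.98/19.28 = 3.339 V.

V_th ≈ 3.34 V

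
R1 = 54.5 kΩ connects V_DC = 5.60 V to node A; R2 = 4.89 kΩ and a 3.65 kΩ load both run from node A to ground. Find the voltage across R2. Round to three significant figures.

R2 ‖ R_L = (4.89 × 3.65)/(4.89 + 3.65) = 2.090 kΩ.
Now apply the divider: V_out = 5.60 × 0.03693 = 0.2068 V.
(Unloaded it would be 0.461 V; the load pulls it down.)

V_out ≈ 0.207 V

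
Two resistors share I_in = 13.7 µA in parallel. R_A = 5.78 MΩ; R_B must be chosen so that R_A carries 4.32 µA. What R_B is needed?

In a two-way split, I_A/I_in = R_B/(R_A + R_B).
4.32/13.7 = R_B/(R_A + R_B) → R_B = R_A · (0.3153)/(1 − 0.3153) = 5.78 × 0.4606 = 2.662 MΩ.

R_B ≈ 2.66 MΩ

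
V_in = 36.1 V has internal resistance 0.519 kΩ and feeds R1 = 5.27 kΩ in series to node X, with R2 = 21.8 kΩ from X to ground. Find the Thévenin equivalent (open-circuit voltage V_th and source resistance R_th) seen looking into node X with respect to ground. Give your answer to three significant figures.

R1' = 0.519 + 5.27 = 5.789 kΩ (source resistance + R1).
Open-circuit (no load on X): V_th = V_in · R2/(R1' + R2) = 36.1 × 21.8/(5.789 + 21.8) = 28.53 V.
Looking into X with the source shorted: R_th = R1'·R2/(R1'+R2) = 5.789 × 21.8/27.59 = 4.574 kΩ.

V_th ≈ 28.5 V, R_th ≈ 4.57 kΩ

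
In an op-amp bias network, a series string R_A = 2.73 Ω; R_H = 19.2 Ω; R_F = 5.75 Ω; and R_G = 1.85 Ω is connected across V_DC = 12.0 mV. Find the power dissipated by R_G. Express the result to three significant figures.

P ≈ 0.305 µW

The common current is I = 12.0/29.53 = 0.4064 mA.
V(R_G) = I·R = 0.7518 mV; P = V·I = 0.7518 × 0.4064 = 0.3055 µW.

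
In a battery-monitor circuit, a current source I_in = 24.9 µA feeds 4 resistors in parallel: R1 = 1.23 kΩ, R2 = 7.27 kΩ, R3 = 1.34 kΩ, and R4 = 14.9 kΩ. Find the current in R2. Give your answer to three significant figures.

I ≈ 1.94 µA

ΣG = 1/1.23 + 1/7.27 + 1/1.34 + 1/14.9 = 1.764.
By the current-divider rule, I = I_in · G_k/ΣG = 24.9 × 0.07798 = 1.942 µA.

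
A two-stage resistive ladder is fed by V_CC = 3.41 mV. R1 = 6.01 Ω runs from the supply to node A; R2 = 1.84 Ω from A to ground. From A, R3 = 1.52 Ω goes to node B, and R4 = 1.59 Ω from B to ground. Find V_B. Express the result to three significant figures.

V_B ≈ 0.281 mV

Looking into the second stage from A: R3 + R4 = 3.110 Ω appears in parallel with R2.
Effective lower resistance at A: R2 ‖ 3.110 = 1.156 Ω.
V_A = 3.41 × 1.156/(6.01 + 1.156) = 0.5501 mV.
V_B = V_A × 0.5113 = 0.2812 mV.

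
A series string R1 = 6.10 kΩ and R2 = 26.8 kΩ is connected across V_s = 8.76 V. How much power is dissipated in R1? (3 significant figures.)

P ≈ 0.432 mW

Series current I = V_s/ΣR = 8.76/32.90 = 0.2663 mA.
P = I²R = 0.07090 × 6.10 = 0.4325 mW.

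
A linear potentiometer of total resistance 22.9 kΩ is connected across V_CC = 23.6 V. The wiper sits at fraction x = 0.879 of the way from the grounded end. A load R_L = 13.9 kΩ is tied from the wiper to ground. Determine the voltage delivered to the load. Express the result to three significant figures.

V_out ≈ 17.7 V

The pot divides into 2.771 kΩ above the wiper and 20.13 kΩ below.
R_L loads the lower segment: effective lower R = 8.222 kΩ.
Loaded-divider output: V_out = 23.6 × 0.7479 = 17.65 V.
(Unloaded: V_out = x·V_CC = 20.7 V.)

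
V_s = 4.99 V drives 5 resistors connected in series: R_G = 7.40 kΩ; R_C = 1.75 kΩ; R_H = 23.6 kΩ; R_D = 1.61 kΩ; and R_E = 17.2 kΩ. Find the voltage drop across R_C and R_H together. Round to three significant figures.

ΣR = 7.40 + 1.75 + 23.6 + 1.61 + 17.2 = 51.56 kΩ.
R_{R_C..R_H} = 1.75 + 23.6 = 25.35 kΩ.
V = V_s · R/ΣR = 4.99 × 0.4917 = 2.453 V.

V ≈ 2.45 V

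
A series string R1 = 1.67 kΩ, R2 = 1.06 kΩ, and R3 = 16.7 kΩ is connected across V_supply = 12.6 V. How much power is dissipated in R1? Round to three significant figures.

P ≈ 0.702 mW

ΣR = 19.43 kΩ → I = 12.6/19.43 = 0.6485 mA.
P(R1) = I²·R1 = (0.6485)² × 1.67 = 0.7023 mW.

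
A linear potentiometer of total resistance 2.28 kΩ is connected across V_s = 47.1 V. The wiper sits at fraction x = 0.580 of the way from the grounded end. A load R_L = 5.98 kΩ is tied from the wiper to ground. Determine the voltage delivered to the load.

Lower segment x·R_p = 1.322 kΩ; upper segment (1−x)·R_p = 0.9576 kΩ.
R_L loads the lower segment: effective lower R = 1.083 kΩ.
V_out = 47.1 × 1.083/(0.9576 + 1.083) = 25.00 V.
(Unloaded: V_out = x·V_s = 27.3 V.)

V_out ≈ 25.0 V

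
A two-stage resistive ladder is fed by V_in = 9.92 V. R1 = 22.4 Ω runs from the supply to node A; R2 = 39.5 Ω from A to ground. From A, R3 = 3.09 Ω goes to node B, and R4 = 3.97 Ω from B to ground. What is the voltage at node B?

Looking into the second stage from A: R3 + R4 = 7.060 Ω appears in parallel with R2.
R2 ‖ (R3+R4) = 5.989 Ω.
First divider: V_A = V_in · 5.989/(22.4 + 5.989) = 2.093 V.
V_B = V_A × 0.5623 = 1.177 V.

V_B ≈ 1.18 V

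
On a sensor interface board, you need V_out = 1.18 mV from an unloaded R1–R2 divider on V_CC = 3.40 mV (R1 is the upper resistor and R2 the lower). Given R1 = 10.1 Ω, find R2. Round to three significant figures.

R2 ≈ 5.37 Ω

Required fraction k = V_out/V_CC = 0.3471.
R2 = R1 · 0.3471/(1 − 0.3471) = 5.368 Ω.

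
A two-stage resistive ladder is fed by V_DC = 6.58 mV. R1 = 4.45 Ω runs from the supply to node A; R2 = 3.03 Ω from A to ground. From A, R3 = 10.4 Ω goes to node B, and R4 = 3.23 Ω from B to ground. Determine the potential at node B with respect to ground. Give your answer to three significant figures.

Node A sees R2 in parallel with the series input of stage 2, R3 + R4 = 13.63 Ω.
Effective lower resistance at A: R2 ‖ 13.63 = 2.479 Ω.
V_A = 6.58 × 2.479/(4.45 + 2.479) = 2.354 mV.
Stage 2 is unloaded, so V_B = V_A · R4/(R3+R4) = 2.354 × 3.23/13.63 = 0.5579 mV.

V_B ≈ 0.558 mV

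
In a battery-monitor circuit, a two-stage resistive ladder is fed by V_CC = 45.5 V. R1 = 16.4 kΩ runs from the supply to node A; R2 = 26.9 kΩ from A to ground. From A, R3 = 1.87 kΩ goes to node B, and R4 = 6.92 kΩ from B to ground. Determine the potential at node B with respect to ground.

V_B ≈ 10.3 V

The second stage (R3 + R4 = 8.790 kΩ) loads node A in parallel with R2.
Effective lower resistance at A: R2 ‖ 8.790 = 6.625 kΩ.
So V_A = 45.5 × 0.2877 = 13.09 V.
Stage 2 is unloaded, so V_B = V_A · R4/(R3+R4) = 13.09 × 6.92/8.790 = 10.31 V.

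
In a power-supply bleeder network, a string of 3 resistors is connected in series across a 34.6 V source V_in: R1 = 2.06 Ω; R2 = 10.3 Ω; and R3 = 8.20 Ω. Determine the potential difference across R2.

V ≈ 17.3 V

Series total: ΣR = 2.06 + 10.3 + 8.20 = 20.56 Ω.
Voltage divider: V = V_in · (10.30 / 20.56) = 34.6 × 0.5010 = 17.33 V.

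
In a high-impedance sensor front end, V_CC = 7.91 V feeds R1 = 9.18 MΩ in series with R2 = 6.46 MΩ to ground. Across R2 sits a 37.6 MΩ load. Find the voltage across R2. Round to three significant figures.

The load sits in parallel with R2, giving an effective lower resistance R2' = R2·R_L/(R2+R_L) = 5.513 MΩ.
Then V_out = V_CC · R2'/(R1 + R2') = 7.91 × 5.513/14.69 = 2.968 V.

V_out ≈ 2.97 V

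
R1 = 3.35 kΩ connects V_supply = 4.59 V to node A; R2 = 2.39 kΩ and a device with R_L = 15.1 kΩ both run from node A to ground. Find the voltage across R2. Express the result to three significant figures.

V_out ≈ 1.75 V

The load sits in parallel with R2, giving an effective lower resistance R2' = R2·R_L/(R2+R_L) = 2.063 kΩ.
Voltage divider with the loaded lower leg: V_out = 4.59 × 2.063/(3.35 + 2.063) = 4.59 × 0.3812 = 1.750 V.
(Unloaded it would be 1.91 V; the load pulls it down.)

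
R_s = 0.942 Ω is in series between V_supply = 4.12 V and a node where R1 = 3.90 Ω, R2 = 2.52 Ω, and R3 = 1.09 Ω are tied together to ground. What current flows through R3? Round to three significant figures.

I ≈ 1.52 A

Combine the parallel branches: R_p = (1/3.90 + 1/2.52 + 1/1.09)⁻¹ = 0.6367 Ω.
Node voltage V_A = V_supply · R_p/(R_s + R_p) = 4.12 × 0.4033 = 1.662 V.
Branch current I = V_A/R3 = 1.662/1.09 = 1.524 A.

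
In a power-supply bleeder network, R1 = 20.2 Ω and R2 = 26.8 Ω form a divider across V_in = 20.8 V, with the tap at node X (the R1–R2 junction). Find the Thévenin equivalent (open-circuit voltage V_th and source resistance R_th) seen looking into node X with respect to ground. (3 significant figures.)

V_th ≈ 11.9 V, R_th ≈ 11.5 Ω

V_th is the unloaded tap voltage: V_in · R2/(R1+R2) = 20.8 × 0.5702 = 11.86 V.
With V_in suppressed (replaced by a short), R_th = R1 ‖ R2 = (20.20 × 26.8)/(20.20 + 26.8) = 11.52 Ω.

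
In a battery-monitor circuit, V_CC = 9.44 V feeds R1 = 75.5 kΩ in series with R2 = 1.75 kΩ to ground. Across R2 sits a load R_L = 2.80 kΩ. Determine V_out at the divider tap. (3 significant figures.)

The load sits in parallel with R2, giving an effective lower resistance R2' = R2·R_L/(R2+R_L) = 1.077 kΩ.
Then V_out = V_CC · R2'/(R1 + R2') = 9.44 × 1.077/76.58 = 0.1328 V.
(Unloaded it would be 0.214 V; the load pulls it down.)

V_out ≈ 0.133 V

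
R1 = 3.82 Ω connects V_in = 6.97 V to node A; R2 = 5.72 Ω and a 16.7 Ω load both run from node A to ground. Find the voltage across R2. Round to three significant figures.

The load sits in parallel with R2, giving an effective lower resistance R2' = R2·R_L/(R2+R_L) = 4.261 Ω.
Then V_out = V_in · R2'/(R1 + R2') = 6.97 × 4.261/8.081 = 3.675 V.

V_out ≈ 3.68 V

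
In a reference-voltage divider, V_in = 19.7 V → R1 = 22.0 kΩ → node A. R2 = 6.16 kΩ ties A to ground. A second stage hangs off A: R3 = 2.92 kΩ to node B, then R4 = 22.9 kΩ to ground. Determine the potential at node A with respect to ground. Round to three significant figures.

Node A sees R2 in parallel with the series input of stage 2, R3 + R4 = 25.82 kΩ.
R2 ‖ (R3+R4) = 4.973 kΩ.
V_A = 19.7 × 4.973/(22.0 + 4.973) = 3.632 V.

V_A ≈ 3.63 V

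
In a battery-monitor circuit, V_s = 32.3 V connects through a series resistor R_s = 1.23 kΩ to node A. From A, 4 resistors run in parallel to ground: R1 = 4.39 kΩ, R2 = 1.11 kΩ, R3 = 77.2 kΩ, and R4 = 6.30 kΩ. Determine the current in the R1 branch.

I ≈ 2.83 mA

Parallel bank: R_p = 1/(1/4.39 + 1/1.11 + 1/77.2 + 1/6.30) = 0.7690 kΩ.
Node voltage V_A = V_s · R_p/(R_s + R_p) = 32.3 × 0.3847 = 12.43 V.
I(R1) = V_A / R1 = 12.43/4.39 = 2.830 mA.
(Check via current divider: I_total = 16.16 mA; share G_k/ΣG = 0.1752 → same result.)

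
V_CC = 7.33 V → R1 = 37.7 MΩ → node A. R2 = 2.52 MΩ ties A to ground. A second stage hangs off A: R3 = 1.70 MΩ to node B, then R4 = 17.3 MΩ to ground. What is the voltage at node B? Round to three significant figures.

V_B ≈ 0.372 V

Node A sees R2 in parallel with the series input of stage 2, R3 + R4 = 19.00 MΩ.
R2 ‖ (R3+R4) = 2.225 MΩ.
So V_A = 7.33 × 0.05573 = 0.4085 V.
Then the unloaded second divider: V_B = V_A × R4/(R3+R4) = 0.4085 × 0.9105 = 0.3719 V.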